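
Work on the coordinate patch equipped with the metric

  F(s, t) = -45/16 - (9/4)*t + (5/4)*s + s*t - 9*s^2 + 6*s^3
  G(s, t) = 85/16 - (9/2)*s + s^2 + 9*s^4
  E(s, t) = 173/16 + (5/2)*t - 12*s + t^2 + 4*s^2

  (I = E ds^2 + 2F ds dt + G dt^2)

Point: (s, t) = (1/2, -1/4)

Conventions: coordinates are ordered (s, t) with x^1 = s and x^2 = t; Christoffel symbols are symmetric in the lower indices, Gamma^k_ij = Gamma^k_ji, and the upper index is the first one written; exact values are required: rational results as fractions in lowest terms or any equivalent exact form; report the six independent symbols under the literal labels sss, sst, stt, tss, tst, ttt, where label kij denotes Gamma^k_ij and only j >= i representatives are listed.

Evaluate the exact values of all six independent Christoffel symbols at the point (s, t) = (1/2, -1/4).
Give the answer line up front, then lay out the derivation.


Answer: Gamma_sss = -964/313, Gamma_sst = 176/313, Gamma_stt = -279/313, Gamma_tss = -1172/313, Gamma_tst = 188/313, Gamma_ttt = -234/313

E = 21/4, F = -13/4, G = 31/8 at the point
E_s = -8, E_t = 2, F_s = -7/2, F_t = -7/4, G_s = 1, G_t = 0
EG - F^2 = 313/32;  g^inv = (32/313) * [[31/8, 13/4], [13/4, 21/4]]
first-kind symbols [ij,l] = (1/2)(d_i g_jl + d_j g_il - d_l g_ij): [ss,s] = E_s/2 = -4, [ss,t] = F_s - E_t/2 = -9/2, [st,s] = E_t/2 = 1, [st,t] = G_s/2 = 1/2, [tt,s] = F_t - G_s/2 = -9/4, [tt,t] = G_t/2 = 0
Gamma^s_ij = (G*[ij,s] - F*[ij,t])/(EG - F^2), Gamma^t_ij = (E*[ij,t] - F*[ij,s])/(EG - F^2)


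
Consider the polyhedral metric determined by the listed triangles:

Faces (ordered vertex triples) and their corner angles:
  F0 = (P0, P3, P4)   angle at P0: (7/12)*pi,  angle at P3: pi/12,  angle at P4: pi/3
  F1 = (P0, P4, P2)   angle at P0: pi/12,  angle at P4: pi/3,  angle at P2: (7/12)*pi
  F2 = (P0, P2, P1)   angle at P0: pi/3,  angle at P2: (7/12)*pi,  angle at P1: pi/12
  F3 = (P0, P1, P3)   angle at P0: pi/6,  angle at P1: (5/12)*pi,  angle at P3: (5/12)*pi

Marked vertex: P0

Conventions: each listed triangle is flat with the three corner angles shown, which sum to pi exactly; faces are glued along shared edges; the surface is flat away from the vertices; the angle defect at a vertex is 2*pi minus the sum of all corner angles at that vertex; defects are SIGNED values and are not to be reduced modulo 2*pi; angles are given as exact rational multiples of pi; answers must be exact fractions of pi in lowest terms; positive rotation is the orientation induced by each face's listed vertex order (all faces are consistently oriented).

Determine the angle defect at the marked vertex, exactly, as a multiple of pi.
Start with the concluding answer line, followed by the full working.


Answer: defect(P0) = (5/6)*pi

Sum of corner angles at P0: (7/6)*pi
defect = 2*pi - (7/6)*pi


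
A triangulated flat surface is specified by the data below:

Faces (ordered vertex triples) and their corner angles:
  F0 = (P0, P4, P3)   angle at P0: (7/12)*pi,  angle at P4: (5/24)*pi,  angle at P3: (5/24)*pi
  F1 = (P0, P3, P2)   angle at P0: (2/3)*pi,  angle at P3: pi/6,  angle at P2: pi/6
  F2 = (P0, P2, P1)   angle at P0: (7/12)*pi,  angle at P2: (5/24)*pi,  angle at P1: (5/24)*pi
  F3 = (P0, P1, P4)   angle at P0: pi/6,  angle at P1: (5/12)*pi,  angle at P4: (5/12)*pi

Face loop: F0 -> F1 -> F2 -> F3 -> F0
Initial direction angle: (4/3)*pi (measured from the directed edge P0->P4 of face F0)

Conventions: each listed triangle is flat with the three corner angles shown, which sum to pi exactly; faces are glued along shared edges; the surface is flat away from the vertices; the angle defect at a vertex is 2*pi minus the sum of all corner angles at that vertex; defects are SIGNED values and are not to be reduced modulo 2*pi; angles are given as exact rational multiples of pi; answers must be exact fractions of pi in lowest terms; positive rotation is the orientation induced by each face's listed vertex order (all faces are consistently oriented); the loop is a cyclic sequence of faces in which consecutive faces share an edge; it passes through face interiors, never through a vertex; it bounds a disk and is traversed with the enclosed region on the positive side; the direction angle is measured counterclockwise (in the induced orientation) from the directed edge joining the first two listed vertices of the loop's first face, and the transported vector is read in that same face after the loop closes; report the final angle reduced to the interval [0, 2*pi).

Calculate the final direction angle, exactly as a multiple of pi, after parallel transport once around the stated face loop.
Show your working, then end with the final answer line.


enclosed vertex P0: corner angles sum to 2*pi, defect = 2*pi - 2*pi = 0
transport around the loop rotates by the sum of enclosed defects; add to the initial angle mod 2*pi
final angle = (4/3)*pi + 0 = (4/3)*pi (mod 2*pi)

Answer: final direction angle = (4/3)*pi


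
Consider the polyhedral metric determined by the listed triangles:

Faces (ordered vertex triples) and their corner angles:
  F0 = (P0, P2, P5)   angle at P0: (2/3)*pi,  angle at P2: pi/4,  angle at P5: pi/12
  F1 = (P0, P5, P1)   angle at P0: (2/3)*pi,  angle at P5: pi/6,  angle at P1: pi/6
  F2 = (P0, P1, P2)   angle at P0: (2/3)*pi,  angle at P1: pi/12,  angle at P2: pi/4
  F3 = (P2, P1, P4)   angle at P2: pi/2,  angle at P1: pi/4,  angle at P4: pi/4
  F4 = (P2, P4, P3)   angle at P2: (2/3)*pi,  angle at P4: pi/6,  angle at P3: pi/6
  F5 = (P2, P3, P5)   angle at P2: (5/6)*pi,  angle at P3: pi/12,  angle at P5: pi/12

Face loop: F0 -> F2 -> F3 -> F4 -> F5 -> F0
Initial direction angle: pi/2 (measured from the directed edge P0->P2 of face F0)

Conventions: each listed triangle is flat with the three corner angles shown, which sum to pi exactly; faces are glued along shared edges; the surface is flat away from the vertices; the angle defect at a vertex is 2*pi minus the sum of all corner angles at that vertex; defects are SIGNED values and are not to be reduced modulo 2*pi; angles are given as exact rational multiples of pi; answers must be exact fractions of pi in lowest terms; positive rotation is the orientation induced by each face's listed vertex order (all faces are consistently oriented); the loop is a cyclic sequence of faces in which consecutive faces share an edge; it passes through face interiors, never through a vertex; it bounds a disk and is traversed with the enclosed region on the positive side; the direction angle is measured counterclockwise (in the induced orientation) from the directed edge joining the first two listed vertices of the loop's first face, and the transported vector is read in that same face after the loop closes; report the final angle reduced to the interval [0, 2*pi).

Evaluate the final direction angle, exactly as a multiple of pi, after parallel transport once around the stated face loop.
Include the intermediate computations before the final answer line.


enclosed vertex P2: corner angles sum to (5/2)*pi, defect = 2*pi - (5/2)*pi = -pi/2
the final direction is the initial angle plus the enclosed defects, taken mod 2*pi in the induced orientation
final angle = pi/2 - pi/2 = 0 (mod 2*pi)

Answer: final direction angle = 0


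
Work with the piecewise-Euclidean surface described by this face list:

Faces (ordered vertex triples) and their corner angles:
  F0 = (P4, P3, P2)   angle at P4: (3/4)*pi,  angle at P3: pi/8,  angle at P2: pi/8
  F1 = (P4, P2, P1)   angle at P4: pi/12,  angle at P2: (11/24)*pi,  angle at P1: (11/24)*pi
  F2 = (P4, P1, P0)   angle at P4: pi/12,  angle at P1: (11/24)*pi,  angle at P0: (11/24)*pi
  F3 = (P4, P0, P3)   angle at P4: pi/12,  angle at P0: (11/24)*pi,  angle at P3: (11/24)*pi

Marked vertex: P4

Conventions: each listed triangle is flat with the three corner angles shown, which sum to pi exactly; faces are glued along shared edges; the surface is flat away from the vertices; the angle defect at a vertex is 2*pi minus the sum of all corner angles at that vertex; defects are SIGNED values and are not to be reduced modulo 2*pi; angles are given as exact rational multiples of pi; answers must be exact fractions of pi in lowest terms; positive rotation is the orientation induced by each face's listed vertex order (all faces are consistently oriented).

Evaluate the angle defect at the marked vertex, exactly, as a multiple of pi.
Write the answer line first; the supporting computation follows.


Answer: defect(P4) = pi

Sum of corner angles at P4: pi
defect = 2*pi - pi


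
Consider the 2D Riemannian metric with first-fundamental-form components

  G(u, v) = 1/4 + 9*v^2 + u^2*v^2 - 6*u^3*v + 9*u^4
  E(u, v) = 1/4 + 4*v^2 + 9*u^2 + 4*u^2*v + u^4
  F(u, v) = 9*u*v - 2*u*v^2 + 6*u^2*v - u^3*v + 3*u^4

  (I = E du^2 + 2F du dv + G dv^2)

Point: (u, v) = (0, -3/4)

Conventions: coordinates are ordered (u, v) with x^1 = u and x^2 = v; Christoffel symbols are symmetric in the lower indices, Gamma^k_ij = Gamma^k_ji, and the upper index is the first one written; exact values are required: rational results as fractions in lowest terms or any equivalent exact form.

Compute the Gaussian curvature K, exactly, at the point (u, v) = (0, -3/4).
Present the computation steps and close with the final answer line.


E = 5/2, F = 0, G = 85/16, EG - F^2 = 425/32 at the point
E_u = 0, E_v = -6, F_u = -63/8, F_v = 0, G_u = 0, G_v = -27/2
E_vv = 8, F_uv = 12, G_uu = 9/8
By Brioschi, K is (det M1 - det M2) divided by (EG - F^2) squared.
M1 = [[-E_vv/2 + F_uv - G_uu/2, E_u/2, F_u - E_v/2], [F_v - G_u/2, E, F], [G_v/2, F, G]] = [[119/16, 0, -39/8], [0, 5/2, 0], [-27/4, 0, 85/16]]; det M1 = 8455/512
M2 = [[0, E_v/2, G_u/2], [E_v/2, E, F], [G_u/2, F, G]] = [[0, -3, 0], [-3, 5/2, 0], [0, 0, 85/16]]; det M2 = -765/16
det M1 - det M2 = 32935/512; K = 32935/512 / (425/32)^2 = 13174/36125

Answer: K = 13174/36125


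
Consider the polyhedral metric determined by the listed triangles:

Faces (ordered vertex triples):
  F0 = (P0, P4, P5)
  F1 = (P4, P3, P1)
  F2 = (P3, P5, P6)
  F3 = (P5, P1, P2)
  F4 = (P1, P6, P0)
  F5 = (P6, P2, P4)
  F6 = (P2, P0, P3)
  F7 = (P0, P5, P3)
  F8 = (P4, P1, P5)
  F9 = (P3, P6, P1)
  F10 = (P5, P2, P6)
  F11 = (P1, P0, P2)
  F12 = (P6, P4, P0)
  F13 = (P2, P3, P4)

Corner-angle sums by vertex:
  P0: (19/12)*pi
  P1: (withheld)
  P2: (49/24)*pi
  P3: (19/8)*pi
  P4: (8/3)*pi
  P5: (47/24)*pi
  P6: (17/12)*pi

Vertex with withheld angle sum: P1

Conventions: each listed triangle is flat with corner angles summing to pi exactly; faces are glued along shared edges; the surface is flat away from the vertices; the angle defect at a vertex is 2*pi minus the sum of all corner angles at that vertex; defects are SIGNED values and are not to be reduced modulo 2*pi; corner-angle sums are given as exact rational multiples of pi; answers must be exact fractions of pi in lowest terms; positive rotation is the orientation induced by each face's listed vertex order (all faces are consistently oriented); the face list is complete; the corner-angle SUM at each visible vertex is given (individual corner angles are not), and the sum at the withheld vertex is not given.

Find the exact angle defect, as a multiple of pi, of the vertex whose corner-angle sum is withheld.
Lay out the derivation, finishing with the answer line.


V = 7, E = 21, F = 14; chi = V - E + F = 0
Gauss-Bonnet: total defect = 2*pi*chi = 0; visible defects sum to -pi/24

Answer: defect(P1) = pi/24


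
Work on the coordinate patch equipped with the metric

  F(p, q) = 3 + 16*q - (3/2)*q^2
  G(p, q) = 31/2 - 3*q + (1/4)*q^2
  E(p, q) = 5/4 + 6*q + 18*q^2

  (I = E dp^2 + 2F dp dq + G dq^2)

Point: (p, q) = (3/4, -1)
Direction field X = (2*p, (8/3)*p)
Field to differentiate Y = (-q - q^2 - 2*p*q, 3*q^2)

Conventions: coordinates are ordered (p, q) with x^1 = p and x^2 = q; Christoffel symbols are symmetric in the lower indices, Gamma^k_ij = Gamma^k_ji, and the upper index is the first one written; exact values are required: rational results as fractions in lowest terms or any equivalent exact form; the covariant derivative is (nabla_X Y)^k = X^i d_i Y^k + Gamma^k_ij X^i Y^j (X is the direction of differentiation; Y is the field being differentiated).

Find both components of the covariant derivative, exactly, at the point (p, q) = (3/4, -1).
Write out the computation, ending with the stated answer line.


E = 53/4, F = -29/2, G = 75/4 at the point
E_p = 0, E_q = -30, F_p = 0, F_q = 19, G_p = 0, G_q = -7/2
EG - F^2 = 611/16;  g^inv = (16/611) * [[75/4, 29/2], [29/2, 53/4]]
first-kind symbols [ij,l] = (1/2)(d_i g_jl + d_j g_il - d_l g_ij): [pp,p] = E_p/2 = 0, [pp,q] = F_p - E_q/2 = 15, [pq,p] = E_q/2 = -15, [pq,q] = G_p/2 = 0, [qq,p] = F_q - G_p/2 = 19, [qq,q] = G_q/2 = -7/4
Gamma^p_ij = (G*[ij,p] - F*[ij,q])/(EG - F^2), Gamma^q_ij = (E*[ij,q] - F*[ij,p])/(EG - F^2)
Gamma_ppp = 3480/611, Gamma_ppq = -4500/611, Gamma_pqq = 5294/611, Gamma_qpp = 3180/611, Gamma_qpq = -3480/611, Gamma_qqq = 4037/611
X = (3/2, 2), Y = (3/2, 3) at the point

Answer: (nabla_X Y)^p = 7066/611, (nabla_X Y)^q = -2055/611


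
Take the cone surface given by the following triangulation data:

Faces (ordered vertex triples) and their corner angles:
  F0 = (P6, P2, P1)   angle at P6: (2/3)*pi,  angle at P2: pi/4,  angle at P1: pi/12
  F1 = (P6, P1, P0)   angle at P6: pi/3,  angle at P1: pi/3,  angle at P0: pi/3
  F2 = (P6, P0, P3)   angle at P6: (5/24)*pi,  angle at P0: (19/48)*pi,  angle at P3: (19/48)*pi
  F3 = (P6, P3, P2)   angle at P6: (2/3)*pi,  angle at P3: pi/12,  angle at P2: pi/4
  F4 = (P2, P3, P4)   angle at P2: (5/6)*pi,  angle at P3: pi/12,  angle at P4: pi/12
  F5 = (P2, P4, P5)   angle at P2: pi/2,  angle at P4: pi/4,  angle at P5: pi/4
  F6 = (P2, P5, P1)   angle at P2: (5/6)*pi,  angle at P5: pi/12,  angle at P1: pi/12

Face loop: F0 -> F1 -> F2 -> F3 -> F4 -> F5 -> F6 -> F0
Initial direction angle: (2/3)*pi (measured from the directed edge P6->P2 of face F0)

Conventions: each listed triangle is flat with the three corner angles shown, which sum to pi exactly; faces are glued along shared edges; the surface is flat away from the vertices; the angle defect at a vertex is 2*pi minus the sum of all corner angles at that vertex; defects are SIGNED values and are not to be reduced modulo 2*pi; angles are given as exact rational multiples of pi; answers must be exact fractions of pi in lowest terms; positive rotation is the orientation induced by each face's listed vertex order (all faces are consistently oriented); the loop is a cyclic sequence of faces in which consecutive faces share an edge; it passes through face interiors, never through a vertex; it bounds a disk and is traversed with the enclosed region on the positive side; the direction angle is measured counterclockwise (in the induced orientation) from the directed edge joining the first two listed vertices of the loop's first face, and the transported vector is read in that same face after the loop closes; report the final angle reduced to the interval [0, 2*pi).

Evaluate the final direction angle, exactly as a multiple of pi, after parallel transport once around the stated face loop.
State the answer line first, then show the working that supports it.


Answer: final direction angle = pi/8

enclosed vertex P2: corner angles sum to (8/3)*pi, defect = 2*pi - (8/3)*pi = (-2/3)*pi
enclosed vertex P6: corner angles sum to (15/8)*pi, defect = 2*pi - (15/8)*pi = pi/8
the final direction is the initial angle plus the enclosed defects, taken mod 2*pi in the induced orientation
final angle = (2/3)*pi - (13/24)*pi = pi/8 (mod 2*pi)


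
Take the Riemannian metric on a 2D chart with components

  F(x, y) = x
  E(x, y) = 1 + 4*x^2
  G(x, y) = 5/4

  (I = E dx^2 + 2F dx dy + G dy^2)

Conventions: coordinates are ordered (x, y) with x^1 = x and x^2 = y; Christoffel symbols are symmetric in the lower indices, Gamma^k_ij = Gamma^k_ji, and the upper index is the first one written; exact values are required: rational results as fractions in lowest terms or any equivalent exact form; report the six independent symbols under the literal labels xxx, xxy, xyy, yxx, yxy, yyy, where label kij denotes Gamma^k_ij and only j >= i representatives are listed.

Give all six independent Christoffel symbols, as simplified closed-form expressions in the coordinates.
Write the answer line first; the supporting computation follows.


Answer: Gamma_xxx = 16*x/(16*x^2 + 5), Gamma_xxy = 0, Gamma_xyy = 0, Gamma_yxx = 4/(16*x^2 + 5), Gamma_yxy = 0, Gamma_yyy = 0

E = 1 + 4*x^2; F = x; G = 5/4
Gamma^k_ij = (1/2) g^{kl} (d_i g_jl + d_j g_il - d_l g_ij), with g^inv = (1/(EG-F^2)) [[G, -F], [-F, E]]
first partials: E_x = 8*x, E_y = 0, F_x = 1, F_y = 0, G_x = 0, G_y = 0
D = EG - F^2 = 5/4 + 4*x^2
expanded: Gamma^x_xx = (G E_x - 2F F_x + F E_y)/(2D), Gamma^x_xy = (G E_y - F G_x)/(2D), Gamma^x_yy = (2G F_y - G G_x - F G_y)/(2D), Gamma^y_xx = (2E F_x - E E_y - F E_x)/(2D), Gamma^y_xy = (E G_x - F E_y)/(2D), Gamma^y_yy = (E G_y - 2F F_y + F G_x)/(2D); substitute and cancel common factors


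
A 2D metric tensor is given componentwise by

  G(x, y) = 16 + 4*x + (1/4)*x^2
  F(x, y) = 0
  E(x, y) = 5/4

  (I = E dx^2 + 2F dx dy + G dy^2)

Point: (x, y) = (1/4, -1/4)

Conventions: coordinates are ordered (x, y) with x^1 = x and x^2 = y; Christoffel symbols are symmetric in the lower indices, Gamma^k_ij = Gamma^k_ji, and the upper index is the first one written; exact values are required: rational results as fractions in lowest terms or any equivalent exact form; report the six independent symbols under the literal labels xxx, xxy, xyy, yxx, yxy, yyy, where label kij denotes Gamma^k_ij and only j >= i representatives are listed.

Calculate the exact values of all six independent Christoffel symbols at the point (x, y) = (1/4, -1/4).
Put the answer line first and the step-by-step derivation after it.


Answer: Gamma_xxx = 0, Gamma_xxy = 0, Gamma_xyy = -33/20, Gamma_yxx = 0, Gamma_yxy = 4/33, Gamma_yyy = 0

E = 5/4, F = 0, G = 1089/64 at the point
E_x = 0, E_y = 0, F_x = 0, F_y = 0, G_x = 33/8, G_y = 0
EG - F^2 = 5445/256;  g^inv = (256/5445) * [[1089/64, 0], [0, 5/4]]
first-kind symbols [ij,l] = (1/2)(d_i g_jl + d_j g_il - d_l g_ij): [xx,x] = E_x/2 = 0, [xx,y] = F_x - E_y/2 = 0, [xy,x] = E_y/2 = 0, [xy,y] = G_x/2 = 33/16, [yy,x] = F_y - G_x/2 = -33/16, [yy,y] = G_y/2 = 0
Gamma^x_ij = (G*[ij,x] - F*[ij,y])/(EG - F^2), Gamma^y_ij = (E*[ij,y] - F*[ij,x])/(EG - F^2)


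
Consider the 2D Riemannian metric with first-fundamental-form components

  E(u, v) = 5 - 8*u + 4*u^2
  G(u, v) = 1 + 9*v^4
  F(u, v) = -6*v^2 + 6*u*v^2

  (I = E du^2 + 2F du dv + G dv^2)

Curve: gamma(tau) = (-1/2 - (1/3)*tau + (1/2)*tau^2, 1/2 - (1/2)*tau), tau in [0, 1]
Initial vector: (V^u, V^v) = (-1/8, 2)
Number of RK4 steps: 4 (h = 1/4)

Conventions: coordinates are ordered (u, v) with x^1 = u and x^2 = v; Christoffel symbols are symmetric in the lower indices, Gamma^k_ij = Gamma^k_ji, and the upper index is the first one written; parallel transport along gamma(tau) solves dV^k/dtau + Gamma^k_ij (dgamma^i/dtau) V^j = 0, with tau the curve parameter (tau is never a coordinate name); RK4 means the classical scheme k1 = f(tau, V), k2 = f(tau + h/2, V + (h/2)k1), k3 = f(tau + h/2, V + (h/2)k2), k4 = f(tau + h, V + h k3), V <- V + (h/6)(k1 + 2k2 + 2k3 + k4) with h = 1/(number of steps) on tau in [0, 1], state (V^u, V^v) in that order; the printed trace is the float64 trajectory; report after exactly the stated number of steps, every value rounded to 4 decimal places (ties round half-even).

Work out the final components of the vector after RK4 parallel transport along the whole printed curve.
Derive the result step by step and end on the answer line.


gamma'(tau) = (-1/3 + tau, -1/2); f(tau, V)^k = -Gamma^k_ij(gamma(tau)) gamma'^i(tau) V^j; h = 1/4; intermediate values shown to 6 dp
curve data and Christoffel symbols at the stage parameters:
  tau = 0.000000: gamma = (-0.500000, 0.500000), gamma' = (-0.333333, -0.500000); Gamma_uuu = -0.568047, Gamma_uuv = 0.000000, Gamma_uvv = -0.852071, Gamma_vuu = 0.142012, Gamma_vuv = 0.000000, Gamma_vvv = 0.213018
  tau = 0.125000: gamma = (-0.533854, 0.437500), gamma' = (-0.208333, -0.500000); Gamma_uuu = -0.571238, Gamma_uuv = 0.000000, Gamma_uvv = -0.749750, Gamma_vuu = 0.106925, Gamma_vuv = 0.000000, Gamma_vvv = 0.140339
  tau = 0.250000: gamma = (-0.552083, 0.375000), gamma' = (-0.083333, -0.500000); Gamma_uuu = -0.574111, Gamma_uuv = 0.000000, Gamma_uvv = -0.645874, Gamma_vuu = 0.078025, Gamma_vuv = 0.000000, Gamma_vvv = 0.087778
  tau = 0.375000: gamma = (-0.554688, 0.312500), gamma' = (0.041667, -0.500000); Gamma_uuu = -0.578271, Gamma_uuv = 0.000000, Gamma_uvv = -0.542129, Gamma_vuu = 0.054485, Gamma_vuv = 0.000000, Gamma_vvv = 0.051080
  tau = 0.500000: gamma = (-0.541667, 0.250000), gamma' = (0.166667, -0.500000); Gamma_uuu = -0.584956, Gamma_uuv = 0.000000, Gamma_uvv = -0.438717, Gamma_vuu = 0.035572, Gamma_vuv = 0.000000, Gamma_vvv = 0.026679
  tau = 0.625000: gamma = (-0.513021, 0.187500), gamma' = (0.291667, -0.500000); Gamma_uuu = -0.595206, Gamma_uuv = 0.000000, Gamma_uvv = -0.334803, Gamma_vuu = 0.020745, Gamma_vuv = 0.000000, Gamma_vvv = 0.011669
  tau = 0.750000: gamma = (-0.468750, 0.125000), gamma' = (0.416667, -0.500000); Gamma_uuu = -0.610003, Gamma_uuv = 0.000000, Gamma_uvv = -0.228751, Gamma_vuu = 0.009734, Gamma_vuv = 0.000000, Gamma_vvv = 0.003650
  tau = 0.875000: gamma = (-0.408854, 0.062500), gamma' = (0.541667, -0.500000); Gamma_uuu = -0.630387, Gamma_uuv = 0.000000, Gamma_uvv = -0.118198, Gamma_vuu = 0.002622, Gamma_vuv = 0.000000, Gamma_vvv = 0.000492
  tau = 1.000000: gamma = (-0.333333, 0.000000), gamma' = (0.666667, -0.500000); Gamma_uuu = -0.657534, Gamma_uuv = 0.000000, Gamma_uvv = 0.000000, Gamma_vuu = 0.000000, Gamma_vuv = 0.000000, Gamma_vvv = 0.000000
step 0: V^u = -0.1250, V^v = 2.0000
step 1: k1 = (-0.828402, 0.207101), k2 = (-0.732255, 0.137065), k3 = (-0.730404, 0.136718), k4 = (-0.642196, 0.087278); V <- V + (h/6)(k1 + 2k2 + 2k3 + k4): V^u = -0.3082, V^v = 2.0351
step 2: k1 = (-0.642460, 0.087314), k2 = (-0.563957, 0.053137), k3 = (-0.562562, 0.053005), k4 = (-0.493074, 0.029984); V <- V + (h/6)(k1 + 2k2 + 2k3 + k4): V^u = -0.4494, V^v = 2.0488
step 3: k1 = (-0.493233, 0.029994), k2 = (-0.432314, 0.015068), k3 = (-0.430680, 0.015011), k4 = (-0.376341, 0.006005); V <- V + (h/6)(k1 + 2k2 + 2k3 + k4): V^u = -0.5575, V^v = 2.0528
step 4: k1 = (-0.376491, 0.006008), k2 = (-0.327797, 0.001363), k3 = (-0.325685, 0.001355), k4 = (-0.280076, 0.000000); V <- V + (h/6)(k1 + 2k2 + 2k3 + k4): V^u = -0.6393, V^v = 2.0533

Answer: V^u = -0.6393, V^v = 2.0533


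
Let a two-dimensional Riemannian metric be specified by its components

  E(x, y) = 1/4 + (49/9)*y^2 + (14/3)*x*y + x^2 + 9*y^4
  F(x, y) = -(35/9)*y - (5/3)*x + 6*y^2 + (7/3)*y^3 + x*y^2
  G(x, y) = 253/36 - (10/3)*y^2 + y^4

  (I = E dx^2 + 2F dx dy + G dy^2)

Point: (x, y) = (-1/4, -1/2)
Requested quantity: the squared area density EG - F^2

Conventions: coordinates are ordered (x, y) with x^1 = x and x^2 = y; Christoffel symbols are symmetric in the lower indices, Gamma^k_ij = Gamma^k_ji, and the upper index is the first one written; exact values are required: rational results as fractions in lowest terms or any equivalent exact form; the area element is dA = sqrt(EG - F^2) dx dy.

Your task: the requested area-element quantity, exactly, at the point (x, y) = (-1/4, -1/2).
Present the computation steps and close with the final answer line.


E = 203/72, F = 505/144, G = 901/144; EG - F^2 = 4103/768

Answer: EG - F^2 = 4103/768


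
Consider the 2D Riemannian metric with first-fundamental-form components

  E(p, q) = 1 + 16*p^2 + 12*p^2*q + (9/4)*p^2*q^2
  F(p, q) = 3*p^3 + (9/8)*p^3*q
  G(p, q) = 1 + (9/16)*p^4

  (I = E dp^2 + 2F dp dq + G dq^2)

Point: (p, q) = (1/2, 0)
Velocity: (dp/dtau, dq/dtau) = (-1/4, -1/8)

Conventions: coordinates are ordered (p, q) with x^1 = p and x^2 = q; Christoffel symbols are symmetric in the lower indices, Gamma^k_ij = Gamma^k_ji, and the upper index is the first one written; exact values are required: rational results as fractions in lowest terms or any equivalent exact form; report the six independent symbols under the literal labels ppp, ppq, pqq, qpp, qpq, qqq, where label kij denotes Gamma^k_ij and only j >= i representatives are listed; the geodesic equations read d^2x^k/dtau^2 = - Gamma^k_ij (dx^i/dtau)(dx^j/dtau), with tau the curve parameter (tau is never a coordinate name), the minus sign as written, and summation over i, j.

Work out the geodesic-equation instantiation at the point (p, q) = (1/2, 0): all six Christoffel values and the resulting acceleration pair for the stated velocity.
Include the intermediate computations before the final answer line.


E = 5, F = 3/8, G = 265/256 at the point
E_p = 16, E_q = 3, F_p = 9/4, F_q = 9/64, G_p = 9/32, G_q = 0
EG - F^2 = 1289/256;  g^inv = (256/1289) * [[265/256, -3/8], [-3/8, 5]]
first-kind symbols [ij,l] = (1/2)(d_i g_jl + d_j g_il - d_l g_ij): [pp,p] = E_p/2 = 8, [pp,q] = F_p - E_q/2 = 3/4, [pq,p] = E_q/2 = 3/2, [pq,q] = G_p/2 = 9/64, [qq,p] = F_q - G_p/2 = 0, [qq,q] = G_q/2 = 0
Gamma^p_ij = (G*[ij,p] - F*[ij,q])/(EG - F^2), Gamma^q_ij = (E*[ij,q] - F*[ij,p])/(EG - F^2)
Gamma_ppp = 2048/1289, Gamma_ppq = 384/1289, Gamma_pqq = 0, Gamma_qpp = 192/1289, Gamma_qpq = 36/1289, Gamma_qqq = 0
d^2p/dtau^2 = -(Gamma_ppp*(-1/4)^2 + 2*Gamma_ppq*(-1/4)*(-1/8) + Gamma_pqq*(-1/8)^2) = -152/1289
d^2q/dtau^2 = -(Gamma_qpp*(-1/4)^2 + 2*Gamma_qpq*(-1/4)*(-1/8) + Gamma_qqq*(-1/8)^2) = -57/5156

Answer: Gamma_ppp = 2048/1289, Gamma_ppq = 384/1289, Gamma_pqq = 0, Gamma_qpp = 192/1289, Gamma_qpq = 36/1289, Gamma_qqq = 0; accelerations (d^2p/dtau^2, d^2q/dtau^2) = (-152/1289, -57/5156)


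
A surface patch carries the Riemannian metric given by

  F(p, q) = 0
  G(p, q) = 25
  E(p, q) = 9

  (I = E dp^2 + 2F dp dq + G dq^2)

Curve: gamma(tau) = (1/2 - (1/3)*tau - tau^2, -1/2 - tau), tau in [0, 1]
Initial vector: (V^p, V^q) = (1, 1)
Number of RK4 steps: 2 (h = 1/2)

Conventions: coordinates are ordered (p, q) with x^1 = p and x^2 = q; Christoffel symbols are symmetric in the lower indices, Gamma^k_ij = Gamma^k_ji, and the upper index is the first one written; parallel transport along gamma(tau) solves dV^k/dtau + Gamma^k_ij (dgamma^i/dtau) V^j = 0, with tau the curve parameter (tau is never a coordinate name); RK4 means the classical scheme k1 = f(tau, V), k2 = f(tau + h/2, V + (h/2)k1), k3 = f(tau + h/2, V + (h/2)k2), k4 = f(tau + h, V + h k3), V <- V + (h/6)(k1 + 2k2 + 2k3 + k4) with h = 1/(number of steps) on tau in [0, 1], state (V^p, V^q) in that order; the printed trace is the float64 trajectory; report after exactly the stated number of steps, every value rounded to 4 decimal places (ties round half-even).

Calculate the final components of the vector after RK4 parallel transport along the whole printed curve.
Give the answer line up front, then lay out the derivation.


Answer: V^p = 1.0000, V^q = 1.0000

gamma'(tau) = (-1/3 - 2*tau, -1); f(tau, V)^k = -Gamma^k_ij(gamma(tau)) gamma'^i(tau) V^j; h = 1/2; intermediate values shown to 6 dp
curve data and Christoffel symbols at the stage parameters:
  tau = 0.000000: gamma = (0.500000, -0.500000), gamma' = (-0.333333, -1.000000); Gamma_ppp = 0.000000, Gamma_ppq = 0.000000, Gamma_pqq = 0.000000, Gamma_qpp = 0.000000, Gamma_qpq = 0.000000, Gamma_qqq = 0.000000
  tau = 0.250000: gamma = (0.354167, -0.750000), gamma' = (-0.833333, -1.000000); Gamma_ppp = 0.000000, Gamma_ppq = 0.000000, Gamma_pqq = 0.000000, Gamma_qpp = 0.000000, Gamma_qpq = 0.000000, Gamma_qqq = 0.000000
  tau = 0.500000: gamma = (0.083333, -1.000000), gamma' = (-1.333333, -1.000000); Gamma_ppp = 0.000000, Gamma_ppq = 0.000000, Gamma_pqq = 0.000000, Gamma_qpp = 0.000000, Gamma_qpq = 0.000000, Gamma_qqq = 0.000000
  tau = 0.750000: gamma = (-0.312500, -1.250000), gamma' = (-1.833333, -1.000000); Gamma_ppp = 0.000000, Gamma_ppq = 0.000000, Gamma_pqq = 0.000000, Gamma_qpp = 0.000000, Gamma_qpq = 0.000000, Gamma_qqq = 0.000000
  tau = 1.000000: gamma = (-0.833333, -1.500000), gamma' = (-2.333333, -1.000000); Gamma_ppp = 0.000000, Gamma_ppq = 0.000000, Gamma_pqq = 0.000000, Gamma_qpp = 0.000000, Gamma_qpq = 0.000000, Gamma_qqq = 0.000000
step 0: V^p = 1.0000, V^q = 1.0000
step 1: k1 = (0.000000, 0.000000), k2 = (0.000000, 0.000000), k3 = (0.000000, 0.000000), k4 = (0.000000, 0.000000); V <- V + (h/6)(k1 + 2k2 + 2k3 + k4): V^p = 1.0000, V^q = 1.0000
step 2: k1 = (0.000000, 0.000000), k2 = (0.000000, 0.000000), k3 = (0.000000, 0.000000), k4 = (0.000000, 0.000000); V <- V + (h/6)(k1 + 2k2 + 2k3 + k4): V^p = 1.0000, V^q = 1.0000


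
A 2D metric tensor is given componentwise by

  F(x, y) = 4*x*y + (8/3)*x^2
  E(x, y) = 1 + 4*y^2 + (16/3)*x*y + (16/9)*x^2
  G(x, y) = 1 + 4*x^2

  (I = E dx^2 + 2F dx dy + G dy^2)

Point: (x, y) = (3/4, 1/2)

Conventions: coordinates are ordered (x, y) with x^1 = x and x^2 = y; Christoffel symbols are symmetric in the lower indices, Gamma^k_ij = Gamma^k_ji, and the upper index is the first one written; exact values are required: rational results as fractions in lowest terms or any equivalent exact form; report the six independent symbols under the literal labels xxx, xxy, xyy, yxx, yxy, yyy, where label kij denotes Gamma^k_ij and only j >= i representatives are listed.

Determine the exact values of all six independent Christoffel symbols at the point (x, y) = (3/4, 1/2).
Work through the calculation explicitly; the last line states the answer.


E = 5, F = 3, G = 13/4 at the point
E_x = 16/3, E_y = 8, F_x = 6, F_y = 3, G_x = 6, G_y = 0
EG - F^2 = 29/4;  g^inv = (4/29) * [[13/4, -3], [-3, 5]]
first-kind symbols [ij,l] = (1/2)(d_i g_jl + d_j g_il - d_l g_ij): [xx,x] = E_x/2 = 8/3, [xx,y] = F_x - E_y/2 = 2, [xy,x] = E_y/2 = 4, [xy,y] = G_x/2 = 3, [yy,x] = F_y - G_x/2 = 0, [yy,y] = G_y/2 = 0
Gamma^x_ij = (G*[ij,x] - F*[ij,y])/(EG - F^2), Gamma^y_ij = (E*[ij,y] - F*[ij,x])/(EG - F^2)

Answer: Gamma_xxx = 32/87, Gamma_xxy = 16/29, Gamma_xyy = 0, Gamma_yxx = 8/29, Gamma_yxy = 12/29, Gamma_yyy = 0


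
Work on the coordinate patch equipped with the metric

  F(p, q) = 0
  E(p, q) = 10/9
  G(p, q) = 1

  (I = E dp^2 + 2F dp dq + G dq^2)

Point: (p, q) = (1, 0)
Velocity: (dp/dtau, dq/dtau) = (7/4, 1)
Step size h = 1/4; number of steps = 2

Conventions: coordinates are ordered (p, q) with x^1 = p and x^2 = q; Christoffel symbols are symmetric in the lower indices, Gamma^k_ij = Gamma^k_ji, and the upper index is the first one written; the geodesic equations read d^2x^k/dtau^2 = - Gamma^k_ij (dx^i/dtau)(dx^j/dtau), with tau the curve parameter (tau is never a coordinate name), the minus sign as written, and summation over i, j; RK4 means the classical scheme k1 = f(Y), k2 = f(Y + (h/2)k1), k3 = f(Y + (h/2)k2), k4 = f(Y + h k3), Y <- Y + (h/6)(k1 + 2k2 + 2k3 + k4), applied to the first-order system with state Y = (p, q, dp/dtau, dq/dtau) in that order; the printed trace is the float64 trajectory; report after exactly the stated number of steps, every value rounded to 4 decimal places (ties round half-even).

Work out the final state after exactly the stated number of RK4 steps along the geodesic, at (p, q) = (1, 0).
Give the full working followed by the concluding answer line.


f(Y) = (dp/dtau, dq/dtau, -Gamma^p_ij Y'^i Y'^j, -Gamma^q_ij Y'^i Y'^j) with the Gammas evaluated at the stage position; h = 0.250000; intermediate values shown to 6 dp
step 0: p = 1.0000, q = 0.0000, dp/dtau = 1.7500, dq/dtau = 1.0000
step 1:
  k1: at (p, q) = (1.000000, 0.000000), (dp/dtau, dq/dtau) = (1.750000, 1.000000); Gamma_ppp = 0.000000, Gamma_ppq = 0.000000, Gamma_pqq = 0.000000, Gamma_qpp = 0.000000, Gamma_qpq = 0.000000, Gamma_qqq = 0.000000; k1 = (1.750000, 1.000000, 0.000000, 0.000000)
  k2: at (p, q) = (1.218750, 0.125000), (dp/dtau, dq/dtau) = (1.750000, 1.000000); Gamma_ppp = 0.000000, Gamma_ppq = 0.000000, Gamma_pqq = 0.000000, Gamma_qpp = 0.000000, Gamma_qpq = 0.000000, Gamma_qqq = 0.000000; k2 = (1.750000, 1.000000, 0.000000, 0.000000)
  k3: at (p, q) = (1.218750, 0.125000), (dp/dtau, dq/dtau) = (1.750000, 1.000000); Gamma_ppp = 0.000000, Gamma_ppq = 0.000000, Gamma_pqq = 0.000000, Gamma_qpp = 0.000000, Gamma_qpq = 0.000000, Gamma_qqq = 0.000000; k3 = (1.750000, 1.000000, 0.000000, 0.000000)
  k4: at (p, q) = (1.437500, 0.250000), (dp/dtau, dq/dtau) = (1.750000, 1.000000); Gamma_ppp = 0.000000, Gamma_ppq = 0.000000, Gamma_pqq = 0.000000, Gamma_qpp = 0.000000, Gamma_qpq = 0.000000, Gamma_qqq = 0.000000; k4 = (1.750000, 1.000000, 0.000000, 0.000000)
  Y <- Y + (h/6)(k1 + 2k2 + 2k3 + k4): p = 1.4375, q = 0.2500, dp/dtau = 1.7500, dq/dtau = 1.0000
step 2:
  k1: at (p, q) = (1.437500, 0.250000), (dp/dtau, dq/dtau) = (1.750000, 1.000000); Gamma_ppp = 0.000000, Gamma_ppq = 0.000000, Gamma_pqq = 0.000000, Gamma_qpp = 0.000000, Gamma_qpq = 0.000000, Gamma_qqq = 0.000000; k1 = (1.750000, 1.000000, 0.000000, 0.000000)
  k2: at (p, q) = (1.656250, 0.375000), (dp/dtau, dq/dtau) = (1.750000, 1.000000); Gamma_ppp = 0.000000, Gamma_ppq = 0.000000, Gamma_pqq = 0.000000, Gamma_qpp = 0.000000, Gamma_qpq = 0.000000, Gamma_qqq = 0.000000; k2 = (1.750000, 1.000000, 0.000000, 0.000000)
  k3: at (p, q) = (1.656250, 0.375000), (dp/dtau, dq/dtau) = (1.750000, 1.000000); Gamma_ppp = 0.000000, Gamma_ppq = 0.000000, Gamma_pqq = 0.000000, Gamma_qpp = 0.000000, Gamma_qpq = 0.000000, Gamma_qqq = 0.000000; k3 = (1.750000, 1.000000, 0.000000, 0.000000)
  k4: at (p, q) = (1.875000, 0.500000), (dp/dtau, dq/dtau) = (1.750000, 1.000000); Gamma_ppp = 0.000000, Gamma_ppq = 0.000000, Gamma_pqq = 0.000000, Gamma_qpp = 0.000000, Gamma_qpq = 0.000000, Gamma_qqq = 0.000000; k4 = (1.750000, 1.000000, 0.000000, 0.000000)
  Y <- Y + (h/6)(k1 + 2k2 + 2k3 + k4): p = 1.8750, q = 0.5000, dp/dtau = 1.7500, dq/dtau = 1.0000

Answer: p = 1.8750, q = 0.5000, dp/dtau = 1.7500, dq/dtau = 1.0000


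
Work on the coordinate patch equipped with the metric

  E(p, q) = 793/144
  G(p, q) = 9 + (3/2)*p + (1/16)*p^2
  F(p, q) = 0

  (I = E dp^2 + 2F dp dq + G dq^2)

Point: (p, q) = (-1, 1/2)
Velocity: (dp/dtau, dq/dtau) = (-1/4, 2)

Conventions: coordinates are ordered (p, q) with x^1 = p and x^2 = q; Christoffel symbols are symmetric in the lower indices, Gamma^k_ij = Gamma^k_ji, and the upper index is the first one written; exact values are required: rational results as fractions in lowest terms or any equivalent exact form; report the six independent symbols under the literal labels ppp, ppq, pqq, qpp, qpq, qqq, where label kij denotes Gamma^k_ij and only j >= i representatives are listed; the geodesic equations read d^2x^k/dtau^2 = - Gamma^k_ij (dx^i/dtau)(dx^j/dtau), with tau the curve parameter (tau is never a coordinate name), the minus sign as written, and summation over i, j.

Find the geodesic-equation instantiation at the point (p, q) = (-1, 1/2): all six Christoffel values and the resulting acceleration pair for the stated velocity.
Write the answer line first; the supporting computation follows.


Answer: Gamma_ppp = 0, Gamma_ppq = 0, Gamma_pqq = -99/793, Gamma_qpp = 0, Gamma_qpq = 1/11, Gamma_qqq = 0; accelerations (d^2p/dtau^2, d^2q/dtau^2) = (396/793, 1/11)

E = 793/144, F = 0, G = 121/16 at the point
E_p = 0, E_q = 0, F_p = 0, F_q = 0, G_p = 11/8, G_q = 0
EG - F^2 = 95953/2304;  g^inv = (2304/95953) * [[121/16, 0], [0, 793/144]]
first-kind symbols [ij,l] = (1/2)(d_i g_jl + d_j g_il - d_l g_ij): [pp,p] = E_p/2 = 0, [pp,q] = F_p - E_q/2 = 0, [pq,p] = E_q/2 = 0, [pq,q] = G_p/2 = 11/16, [qq,p] = F_q - G_p/2 = -11/16, [qq,q] = G_q/2 = 0
Gamma^p_ij = (G*[ij,p] - F*[ij,q])/(EG - F^2), Gamma^q_ij = (E*[ij,q] - F*[ij,p])/(EG - F^2)
Gamma_ppp = 0, Gamma_ppq = 0, Gamma_pqq = -99/793, Gamma_qpp = 0, Gamma_qpq = 1/11, Gamma_qqq = 0
d^2p/dtau^2 = -(Gamma_ppp*(-1/4)^2 + 2*Gamma_ppq*(-1/4)*(2) + Gamma_pqq*(2)^2) = 396/793
d^2q/dtau^2 = -(Gamma_qpp*(-1/4)^2 + 2*Gamma_qpq*(-1/4)*(2) + Gamma_qqq*(2)^2) = 1/11


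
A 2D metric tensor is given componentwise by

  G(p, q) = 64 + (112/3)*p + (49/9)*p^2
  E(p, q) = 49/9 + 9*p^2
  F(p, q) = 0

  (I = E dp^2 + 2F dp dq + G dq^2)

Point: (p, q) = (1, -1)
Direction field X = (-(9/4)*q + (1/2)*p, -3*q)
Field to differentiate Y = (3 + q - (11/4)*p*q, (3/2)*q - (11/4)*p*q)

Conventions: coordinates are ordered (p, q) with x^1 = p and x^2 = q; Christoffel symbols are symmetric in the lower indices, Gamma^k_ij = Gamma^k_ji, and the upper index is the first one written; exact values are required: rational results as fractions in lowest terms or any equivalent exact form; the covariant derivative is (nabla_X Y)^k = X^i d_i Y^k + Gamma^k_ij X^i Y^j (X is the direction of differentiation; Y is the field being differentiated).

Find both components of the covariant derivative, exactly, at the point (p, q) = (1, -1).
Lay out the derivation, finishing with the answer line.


E = 130/9, F = 0, G = 961/9 at the point
E_p = 18, E_q = 0, F_p = 0, F_q = 0, G_p = 434/9, G_q = 0
EG - F^2 = 124930/81;  g^inv = (81/124930) * [[961/9, 0], [0, 130/9]]
first-kind symbols [ij,l] = (1/2)(d_i g_jl + d_j g_il - d_l g_ij): [pp,p] = E_p/2 = 9, [pp,q] = F_p - E_q/2 = 0, [pq,p] = E_q/2 = 0, [pq,q] = G_p/2 = 217/9, [qq,p] = F_q - G_p/2 = -217/9, [qq,q] = G_q/2 = 0
Gamma^p_ij = (G*[ij,p] - F*[ij,q])/(EG - F^2), Gamma^q_ij = (E*[ij,q] - F*[ij,p])/(EG - F^2)
Gamma_ppp = 81/130, Gamma_ppq = 0, Gamma_pqq = -217/130, Gamma_qpp = 0, Gamma_qpq = 7/31, Gamma_qqq = 0
X = (11/4, 3), Y = (19/4, 5/4) at the point

Answer: (nabla_X Y)^p = 8719/2080, (nabla_X Y)^q = 242/31


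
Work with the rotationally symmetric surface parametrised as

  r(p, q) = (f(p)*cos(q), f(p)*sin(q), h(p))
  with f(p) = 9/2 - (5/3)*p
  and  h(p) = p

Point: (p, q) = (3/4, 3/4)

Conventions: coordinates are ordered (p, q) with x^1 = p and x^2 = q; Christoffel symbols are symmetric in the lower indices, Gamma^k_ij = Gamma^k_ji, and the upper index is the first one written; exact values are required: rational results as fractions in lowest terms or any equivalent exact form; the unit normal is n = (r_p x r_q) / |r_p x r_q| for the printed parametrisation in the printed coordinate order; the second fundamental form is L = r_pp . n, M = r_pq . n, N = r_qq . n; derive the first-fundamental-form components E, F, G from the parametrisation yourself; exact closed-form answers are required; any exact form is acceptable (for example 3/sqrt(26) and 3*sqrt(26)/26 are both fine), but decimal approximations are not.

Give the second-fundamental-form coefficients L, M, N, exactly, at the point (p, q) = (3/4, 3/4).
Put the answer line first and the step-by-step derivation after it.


Answer: L = 0, M = 0, N = 39*sqrt(34)/136

f = 13/4, f' = -5/3, f'' = 0, h' = 1, h'' = 0
E = 34/9, F = 0, G = 169/16; answer radicand W^2 = 34/9
unnormalised second-form numerators: l = 0, m = 0, n = 13/4; L = l/sqrt(34/9), and similarly M = m/sqrt(W^2), N = n/sqrt(W^2)


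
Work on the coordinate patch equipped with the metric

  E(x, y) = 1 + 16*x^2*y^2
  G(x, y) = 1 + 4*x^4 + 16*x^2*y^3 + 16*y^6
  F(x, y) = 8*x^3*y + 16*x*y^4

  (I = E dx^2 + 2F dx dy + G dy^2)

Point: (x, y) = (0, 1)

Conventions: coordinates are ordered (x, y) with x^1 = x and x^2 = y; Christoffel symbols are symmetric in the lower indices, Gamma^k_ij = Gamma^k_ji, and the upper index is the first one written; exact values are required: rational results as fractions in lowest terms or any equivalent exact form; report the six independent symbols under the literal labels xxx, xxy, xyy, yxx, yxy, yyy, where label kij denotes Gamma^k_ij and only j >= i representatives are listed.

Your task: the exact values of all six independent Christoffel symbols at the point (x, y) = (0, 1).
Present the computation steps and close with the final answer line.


E = 1, F = 0, G = 17 at the point
E_x = 0, E_y = 0, F_x = 16, F_y = 0, G_x = 0, G_y = 96
EG - F^2 = 17;  g^inv = (1/17) * [[17, 0], [0, 1]]
first-kind symbols [ij,l] = (1/2)(d_i g_jl + d_j g_il - d_l g_ij): [xx,x] = E_x/2 = 0, [xx,y] = F_x - E_y/2 = 16, [xy,x] = E_y/2 = 0, [xy,y] = G_x/2 = 0, [yy,x] = F_y - G_x/2 = 0, [yy,y] = G_y/2 = 48
Gamma^x_ij = (G*[ij,x] - F*[ij,y])/(EG - F^2), Gamma^y_ij = (E*[ij,y] - F*[ij,x])/(EG - F^2)

Answer: Gamma_xxx = 0, Gamma_xxy = 0, Gamma_xyy = 0, Gamma_yxx = 16/17, Gamma_yxy = 0, Gamma_yyy = 48/17


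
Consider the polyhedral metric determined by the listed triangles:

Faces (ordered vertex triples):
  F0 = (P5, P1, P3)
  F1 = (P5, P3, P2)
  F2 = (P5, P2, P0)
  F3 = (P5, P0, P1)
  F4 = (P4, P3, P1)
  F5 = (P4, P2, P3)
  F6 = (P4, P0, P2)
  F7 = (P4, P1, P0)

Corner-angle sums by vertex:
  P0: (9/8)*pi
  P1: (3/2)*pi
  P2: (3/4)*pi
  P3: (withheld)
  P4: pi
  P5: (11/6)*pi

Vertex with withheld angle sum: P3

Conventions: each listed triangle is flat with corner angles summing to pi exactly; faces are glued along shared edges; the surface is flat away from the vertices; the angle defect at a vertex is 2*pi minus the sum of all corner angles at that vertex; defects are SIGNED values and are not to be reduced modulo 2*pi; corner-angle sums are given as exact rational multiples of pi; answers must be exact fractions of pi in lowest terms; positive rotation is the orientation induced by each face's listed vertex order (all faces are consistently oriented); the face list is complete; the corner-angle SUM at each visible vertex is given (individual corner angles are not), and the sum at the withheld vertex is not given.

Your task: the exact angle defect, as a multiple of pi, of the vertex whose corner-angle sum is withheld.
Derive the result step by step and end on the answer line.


V = 6, E = 12, F = 8; chi = V - E + F = 2
Gauss-Bonnet: total defect = 2*pi*chi = 4*pi; visible defects sum to (91/24)*pi

Answer: defect(P3) = (5/24)*pi
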